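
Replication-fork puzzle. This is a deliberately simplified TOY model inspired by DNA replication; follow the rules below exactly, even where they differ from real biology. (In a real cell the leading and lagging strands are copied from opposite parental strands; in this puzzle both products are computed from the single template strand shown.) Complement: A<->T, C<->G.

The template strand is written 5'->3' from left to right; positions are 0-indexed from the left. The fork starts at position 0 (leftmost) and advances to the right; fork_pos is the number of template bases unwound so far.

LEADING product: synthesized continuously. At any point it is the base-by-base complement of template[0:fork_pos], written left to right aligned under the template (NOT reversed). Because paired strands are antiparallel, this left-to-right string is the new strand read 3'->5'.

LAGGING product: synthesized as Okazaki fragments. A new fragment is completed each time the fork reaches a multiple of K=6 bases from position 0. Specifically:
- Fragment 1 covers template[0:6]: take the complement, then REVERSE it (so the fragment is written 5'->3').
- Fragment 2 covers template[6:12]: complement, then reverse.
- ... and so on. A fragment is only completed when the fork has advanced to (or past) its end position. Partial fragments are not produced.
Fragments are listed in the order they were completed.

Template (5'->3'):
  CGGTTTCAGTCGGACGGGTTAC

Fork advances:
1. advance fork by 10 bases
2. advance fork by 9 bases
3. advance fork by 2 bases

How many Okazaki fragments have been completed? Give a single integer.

Answer: 3

Derivation:
Step 1: advance 10 -> fork_pos = 0 + 10 = 10. Reached multiple(s) of 6: 6 -> fragment 1 completed (1 total).
Step 2: advance 9 -> fork_pos = 10 + 9 = 19. Reached multiple(s) of 6: 12, 18 -> fragments 2-3 completed (3 total).
Step 3: advance 2 -> fork_pos = 19 + 2 = 21. Next multiple of 6 is 24 (not reached); still 3 fragment(s).
Check: final fork_pos = 21; the multiples of 6 that are <= 21 are 6..18 -> 21 // 6 = 3 completed fragment(s).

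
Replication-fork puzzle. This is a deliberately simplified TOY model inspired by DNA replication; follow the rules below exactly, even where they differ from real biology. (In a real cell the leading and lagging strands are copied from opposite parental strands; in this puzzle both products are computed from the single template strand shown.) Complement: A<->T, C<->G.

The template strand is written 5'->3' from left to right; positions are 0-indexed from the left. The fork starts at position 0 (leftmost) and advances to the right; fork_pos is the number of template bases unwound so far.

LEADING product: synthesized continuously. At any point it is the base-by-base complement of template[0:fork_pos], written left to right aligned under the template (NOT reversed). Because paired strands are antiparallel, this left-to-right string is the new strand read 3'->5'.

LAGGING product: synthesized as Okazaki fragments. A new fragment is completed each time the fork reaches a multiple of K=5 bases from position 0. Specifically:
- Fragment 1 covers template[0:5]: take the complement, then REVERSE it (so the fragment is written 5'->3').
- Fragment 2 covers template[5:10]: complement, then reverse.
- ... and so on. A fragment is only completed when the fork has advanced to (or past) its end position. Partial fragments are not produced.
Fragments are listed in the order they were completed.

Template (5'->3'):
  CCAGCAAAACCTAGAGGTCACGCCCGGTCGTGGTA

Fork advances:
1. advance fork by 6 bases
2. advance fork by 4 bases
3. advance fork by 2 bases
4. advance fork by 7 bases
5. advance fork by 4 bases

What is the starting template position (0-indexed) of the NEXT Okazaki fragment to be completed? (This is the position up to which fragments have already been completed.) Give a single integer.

Step 1: advance 6 -> fork_pos = 0 + 6 = 6. Reached multiple(s) of 5: 5 -> fragment 1 completed (1 total).
Step 2: advance 4 -> fork_pos = 6 + 4 = 10. Reached multiple(s) of 5: 10 -> fragment 2 completed (2 total).
Step 3: advance 2 -> fork_pos = 10 + 2 = 12. Next multiple of 5 is 15 (not reached); still 2 fragment(s).
Step 4: advance 7 -> fork_pos = 12 + 7 = 19. Reached multiple(s) of 5: 15 -> fragment 3 completed (3 total).
Step 5: advance 4 -> fork_pos = 19 + 4 = 23. Reached multiple(s) of 5: 20 -> fragment 4 completed (4 total).
4 fragment(s) completed, covering template[0:20] (4 x 5 = 20). The next fragment, fragment 5, covers template[20:25], so it starts at position 20.

Answer: 20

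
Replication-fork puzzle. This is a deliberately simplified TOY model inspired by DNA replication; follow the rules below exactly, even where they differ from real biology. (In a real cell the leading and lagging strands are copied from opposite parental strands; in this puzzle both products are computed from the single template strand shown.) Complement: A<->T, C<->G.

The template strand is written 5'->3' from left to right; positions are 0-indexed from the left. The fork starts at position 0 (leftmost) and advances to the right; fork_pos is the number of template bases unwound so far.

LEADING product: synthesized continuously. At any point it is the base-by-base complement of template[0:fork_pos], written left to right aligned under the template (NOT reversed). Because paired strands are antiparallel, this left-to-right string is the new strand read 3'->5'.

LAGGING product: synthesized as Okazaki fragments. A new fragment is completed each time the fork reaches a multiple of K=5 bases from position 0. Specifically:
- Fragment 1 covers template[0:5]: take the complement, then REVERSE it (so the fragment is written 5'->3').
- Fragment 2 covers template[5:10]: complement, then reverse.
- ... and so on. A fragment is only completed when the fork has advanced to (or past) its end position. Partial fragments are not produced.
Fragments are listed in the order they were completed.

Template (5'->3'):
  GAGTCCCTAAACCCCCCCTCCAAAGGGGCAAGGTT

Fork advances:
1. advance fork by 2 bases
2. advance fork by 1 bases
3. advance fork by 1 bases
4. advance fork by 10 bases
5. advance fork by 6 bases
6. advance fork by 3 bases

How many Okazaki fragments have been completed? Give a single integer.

Answer: 4

Derivation:
Step 1: advance 2 -> fork_pos = 0 + 2 = 2. Next multiple of 5 is 5 (not reached); still 0 fragment(s).
Step 2: advance 1 -> fork_pos = 2 + 1 = 3. Next multiple of 5 is 5 (not reached); still 0 fragment(s).
Step 3: advance 1 -> fork_pos = 3 + 1 = 4. Next multiple of 5 is 5 (not reached); still 0 fragment(s).
Step 4: advance 10 -> fork_pos = 4 + 10 = 14. Reached multiple(s) of 5: 5, 10 -> fragments 1-2 completed (2 total).
Step 5: advance 6 -> fork_pos = 14 + 6 = 20. Reached multiple(s) of 5: 15, 20 -> fragments 3-4 completed (4 total).
Step 6: advance 3 -> fork_pos = 20 + 3 = 23. Next multiple of 5 is 25 (not reached); still 4 fragment(s).
Check: final fork_pos = 23; the multiples of 5 that are <= 23 are 5..20 -> 23 // 5 = 4 completed fragment(s).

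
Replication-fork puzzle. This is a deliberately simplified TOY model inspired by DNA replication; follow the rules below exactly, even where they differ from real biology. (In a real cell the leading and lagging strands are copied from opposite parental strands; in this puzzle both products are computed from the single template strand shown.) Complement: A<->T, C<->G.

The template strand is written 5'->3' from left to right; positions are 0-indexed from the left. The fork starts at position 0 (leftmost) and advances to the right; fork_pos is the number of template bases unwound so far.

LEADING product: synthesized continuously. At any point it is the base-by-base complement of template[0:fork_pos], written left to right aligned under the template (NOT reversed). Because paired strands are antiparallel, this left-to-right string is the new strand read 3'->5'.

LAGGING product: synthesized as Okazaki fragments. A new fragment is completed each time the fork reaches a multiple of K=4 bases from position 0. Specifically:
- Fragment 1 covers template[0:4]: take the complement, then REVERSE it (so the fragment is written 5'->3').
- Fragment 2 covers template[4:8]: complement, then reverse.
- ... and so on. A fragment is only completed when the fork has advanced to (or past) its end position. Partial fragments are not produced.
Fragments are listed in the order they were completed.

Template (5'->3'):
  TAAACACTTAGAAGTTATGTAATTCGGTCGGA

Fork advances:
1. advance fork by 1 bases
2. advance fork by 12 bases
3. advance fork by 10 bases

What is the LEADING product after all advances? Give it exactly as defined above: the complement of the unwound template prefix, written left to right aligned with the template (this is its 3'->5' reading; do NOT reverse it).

Answer: ATTTGTGAATCTTCAATACATTA

Derivation:
Step 1: advance 1 -> fork_pos = 0 + 1 = 1.
Step 2: advance 12 -> fork_pos = 1 + 12 = 13.
Step 3: advance 10 -> fork_pos = 13 + 10 = 23.
Unwound prefix: template[0:23] = TAAACACTTAGAAGTTATGTAAT
Complement it base by base (A<->T, C<->G), keeping left-to-right order:
  [0:5] TAAAC -> ATTTG
  [5:10] ACTTA -> TGAAT
  [10:15] GAAGT -> CTTCA
  [15:20] TATGT -> ATACA
  [20:23] AAT -> TTA
Concatenate: ATTTGTGAATCTTCAATACATTA (length 23; written aligned with the template, i.e. 3'->5').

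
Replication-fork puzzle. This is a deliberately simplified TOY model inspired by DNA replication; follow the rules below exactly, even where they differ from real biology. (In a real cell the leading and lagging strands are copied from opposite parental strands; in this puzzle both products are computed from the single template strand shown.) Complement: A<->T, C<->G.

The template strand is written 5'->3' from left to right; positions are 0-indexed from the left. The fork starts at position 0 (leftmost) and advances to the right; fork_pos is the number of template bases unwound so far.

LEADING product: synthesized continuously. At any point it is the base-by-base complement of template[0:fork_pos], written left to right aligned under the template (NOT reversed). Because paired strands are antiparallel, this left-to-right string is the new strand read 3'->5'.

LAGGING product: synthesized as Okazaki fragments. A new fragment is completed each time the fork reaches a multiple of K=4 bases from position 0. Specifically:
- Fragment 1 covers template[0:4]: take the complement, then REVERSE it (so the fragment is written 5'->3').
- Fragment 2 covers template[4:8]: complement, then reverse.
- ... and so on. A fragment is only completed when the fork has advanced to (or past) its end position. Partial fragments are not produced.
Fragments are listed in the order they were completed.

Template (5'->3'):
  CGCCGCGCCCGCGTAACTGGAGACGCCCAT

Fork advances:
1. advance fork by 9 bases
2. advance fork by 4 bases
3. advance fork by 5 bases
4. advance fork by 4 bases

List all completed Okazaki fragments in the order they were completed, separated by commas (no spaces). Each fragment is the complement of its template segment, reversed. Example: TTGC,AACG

Answer: GGCG,GCGC,GCGG,TTAC,CCAG

Derivation:
Step 1: advance 9 -> fork_pos = 0 + 9 = 9. Reached multiple(s) of 4: 4, 8 -> fragments 1-2 completed (2 total).
Step 2: advance 4 -> fork_pos = 9 + 4 = 13. Reached multiple(s) of 4: 12 -> fragment 3 completed (3 total).
Step 3: advance 5 -> fork_pos = 13 + 5 = 18. Reached multiple(s) of 4: 16 -> fragment 4 completed (4 total).
Step 4: advance 4 -> fork_pos = 18 + 4 = 22. Reached multiple(s) of 4: 20 -> fragment 5 completed (5 total).
Final fork_pos = 22, so 5 fragment(s) are complete. Build each: template segment -> complement -> reverse.
Fragment 1: template[0:4] = CGCC -> complement GCGG -> reversed GGCG
Fragment 2: template[4:8] = GCGC -> complement CGCG -> reversed GCGC
Fragment 3: template[8:12] = CCGC -> complement GGCG -> reversed GCGG
Fragment 4: template[12:16] = GTAA -> complement CATT -> reversed TTAC
Fragment 5: template[16:20] = CTGG -> complement GACC -> reversed CCAG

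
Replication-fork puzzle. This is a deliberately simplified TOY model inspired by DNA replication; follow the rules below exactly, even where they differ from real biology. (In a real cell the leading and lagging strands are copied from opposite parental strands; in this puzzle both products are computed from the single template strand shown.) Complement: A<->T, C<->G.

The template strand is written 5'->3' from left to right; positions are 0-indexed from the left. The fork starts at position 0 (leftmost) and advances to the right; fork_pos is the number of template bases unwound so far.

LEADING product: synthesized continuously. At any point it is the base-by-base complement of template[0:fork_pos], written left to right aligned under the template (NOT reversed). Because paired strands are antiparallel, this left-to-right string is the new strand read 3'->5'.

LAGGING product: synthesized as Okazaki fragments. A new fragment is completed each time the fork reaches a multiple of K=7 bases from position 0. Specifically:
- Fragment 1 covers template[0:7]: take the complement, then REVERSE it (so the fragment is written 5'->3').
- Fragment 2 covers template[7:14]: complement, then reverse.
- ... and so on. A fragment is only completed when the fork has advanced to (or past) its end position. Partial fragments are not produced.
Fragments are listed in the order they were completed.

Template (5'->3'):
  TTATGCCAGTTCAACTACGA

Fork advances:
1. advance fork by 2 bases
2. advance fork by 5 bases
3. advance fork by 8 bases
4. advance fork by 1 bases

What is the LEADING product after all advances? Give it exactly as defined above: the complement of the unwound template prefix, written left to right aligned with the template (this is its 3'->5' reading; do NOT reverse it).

Step 1: advance 2 -> fork_pos = 0 + 2 = 2.
Step 2: advance 5 -> fork_pos = 2 + 5 = 7.
Step 3: advance 8 -> fork_pos = 7 + 8 = 15.
Step 4: advance 1 -> fork_pos = 15 + 1 = 16.
Unwound prefix: template[0:16] = TTATGCCAGTTCAACT
Complement it base by base (A<->T, C<->G), keeping left-to-right order:
  [0:5] TTATG -> AATAC
  [5:10] CCAGT -> GGTCA
  [10:15] TCAAC -> AGTTG
  [15:16] T -> A
Concatenate: AATACGGTCAAGTTGA (length 16; written aligned with the template, i.e. 3'->5').

Answer: AATACGGTCAAGTTGA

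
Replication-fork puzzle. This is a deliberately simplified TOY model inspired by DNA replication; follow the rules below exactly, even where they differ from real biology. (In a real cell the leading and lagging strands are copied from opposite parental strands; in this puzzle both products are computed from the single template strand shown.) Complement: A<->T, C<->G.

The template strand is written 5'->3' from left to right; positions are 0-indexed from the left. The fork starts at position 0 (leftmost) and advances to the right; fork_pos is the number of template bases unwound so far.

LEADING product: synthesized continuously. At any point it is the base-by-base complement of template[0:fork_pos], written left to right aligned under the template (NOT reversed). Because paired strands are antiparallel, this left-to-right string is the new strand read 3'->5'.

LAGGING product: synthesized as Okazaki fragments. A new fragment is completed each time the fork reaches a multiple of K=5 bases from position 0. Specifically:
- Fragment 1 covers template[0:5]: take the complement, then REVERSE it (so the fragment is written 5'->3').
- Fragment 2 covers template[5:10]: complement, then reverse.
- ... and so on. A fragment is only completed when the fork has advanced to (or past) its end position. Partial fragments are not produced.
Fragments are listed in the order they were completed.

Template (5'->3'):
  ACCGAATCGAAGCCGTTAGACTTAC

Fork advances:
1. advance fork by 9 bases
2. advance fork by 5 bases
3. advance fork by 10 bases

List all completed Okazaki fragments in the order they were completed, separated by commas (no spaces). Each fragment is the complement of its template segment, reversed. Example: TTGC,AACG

Step 1: advance 9 -> fork_pos = 0 + 9 = 9. Reached multiple(s) of 5: 5 -> fragment 1 completed (1 total).
Step 2: advance 5 -> fork_pos = 9 + 5 = 14. Reached multiple(s) of 5: 10 -> fragment 2 completed (2 total).
Step 3: advance 10 -> fork_pos = 14 + 10 = 24. Reached multiple(s) of 5: 15, 20 -> fragments 3-4 completed (4 total).
Final fork_pos = 24, so 4 fragment(s) are complete. Build each: template segment -> complement -> reverse.
Fragment 1: template[0:5] = ACCGA -> complement TGGCT -> reversed TCGGT
Fragment 2: template[5:10] = ATCGA -> complement TAGCT -> reversed TCGAT
Fragment 3: template[10:15] = AGCCG -> complement TCGGC -> reversed CGGCT
Fragment 4: template[15:20] = TTAGA -> complement AATCT -> reversed TCTAA

Answer: TCGGT,TCGAT,CGGCT,TCTAA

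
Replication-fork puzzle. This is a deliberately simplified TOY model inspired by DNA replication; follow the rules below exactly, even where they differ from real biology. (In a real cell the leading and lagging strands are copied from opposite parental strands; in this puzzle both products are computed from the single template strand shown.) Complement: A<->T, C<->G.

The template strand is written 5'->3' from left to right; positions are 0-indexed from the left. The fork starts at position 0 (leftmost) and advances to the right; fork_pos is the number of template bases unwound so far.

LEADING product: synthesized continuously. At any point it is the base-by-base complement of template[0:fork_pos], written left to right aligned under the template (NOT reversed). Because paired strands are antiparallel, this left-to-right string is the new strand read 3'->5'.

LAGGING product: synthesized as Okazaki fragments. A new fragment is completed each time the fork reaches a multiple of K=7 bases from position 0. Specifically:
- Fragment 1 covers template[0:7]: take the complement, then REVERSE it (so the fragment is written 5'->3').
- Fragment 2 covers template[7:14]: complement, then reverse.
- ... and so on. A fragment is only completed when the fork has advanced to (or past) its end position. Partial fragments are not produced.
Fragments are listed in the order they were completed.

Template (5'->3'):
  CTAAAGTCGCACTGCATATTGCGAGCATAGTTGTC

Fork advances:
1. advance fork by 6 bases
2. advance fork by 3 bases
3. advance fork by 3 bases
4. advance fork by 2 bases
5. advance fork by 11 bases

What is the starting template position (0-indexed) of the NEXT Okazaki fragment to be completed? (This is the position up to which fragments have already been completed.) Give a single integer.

Answer: 21

Derivation:
Step 1: advance 6 -> fork_pos = 0 + 6 = 6. Next multiple of 7 is 7 (not reached); still 0 fragment(s).
Step 2: advance 3 -> fork_pos = 6 + 3 = 9. Reached multiple(s) of 7: 7 -> fragment 1 completed (1 total).
Step 3: advance 3 -> fork_pos = 9 + 3 = 12. Next multiple of 7 is 14 (not reached); still 1 fragment(s).
Step 4: advance 2 -> fork_pos = 12 + 2 = 14. Reached multiple(s) of 7: 14 -> fragment 2 completed (2 total).
Step 5: advance 11 -> fork_pos = 14 + 11 = 25. Reached multiple(s) of 7: 21 -> fragment 3 completed (3 total).
3 fragment(s) completed, covering template[0:21] (3 x 7 = 21). The next fragment, fragment 4, covers template[21:28], so it starts at position 21.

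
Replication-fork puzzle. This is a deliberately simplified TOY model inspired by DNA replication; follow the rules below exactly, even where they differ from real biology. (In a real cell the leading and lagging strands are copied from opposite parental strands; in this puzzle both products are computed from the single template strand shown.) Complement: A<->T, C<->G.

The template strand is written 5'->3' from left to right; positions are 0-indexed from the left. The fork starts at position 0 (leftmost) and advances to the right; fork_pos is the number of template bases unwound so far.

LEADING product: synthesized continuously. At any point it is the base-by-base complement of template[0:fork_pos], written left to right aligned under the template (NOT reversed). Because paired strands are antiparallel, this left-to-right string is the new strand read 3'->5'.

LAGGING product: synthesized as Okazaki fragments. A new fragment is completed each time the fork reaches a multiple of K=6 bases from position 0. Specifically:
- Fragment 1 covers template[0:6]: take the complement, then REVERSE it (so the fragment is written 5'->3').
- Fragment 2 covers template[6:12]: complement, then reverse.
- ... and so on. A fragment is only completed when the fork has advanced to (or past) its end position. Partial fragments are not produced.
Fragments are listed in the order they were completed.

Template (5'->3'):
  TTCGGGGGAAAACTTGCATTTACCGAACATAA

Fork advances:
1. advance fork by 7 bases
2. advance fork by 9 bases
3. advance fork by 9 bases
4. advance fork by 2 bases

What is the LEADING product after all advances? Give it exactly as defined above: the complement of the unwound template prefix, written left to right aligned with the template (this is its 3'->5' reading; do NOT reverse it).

Step 1: advance 7 -> fork_pos = 0 + 7 = 7.
Step 2: advance 9 -> fork_pos = 7 + 9 = 16.
Step 3: advance 9 -> fork_pos = 16 + 9 = 25.
Step 4: advance 2 -> fork_pos = 25 + 2 = 27.
Unwound prefix: template[0:27] = TTCGGGGGAAAACTTGCATTTACCGAA
Complement it base by base (A<->T, C<->G), keeping left-to-right order:
  [0:5] TTCGG -> AAGCC
  [5:10] GGGAA -> CCCTT
  [10:15] AACTT -> TTGAA
  [15:20] GCATT -> CGTAA
  [20:25] TACCG -> ATGGC
  [25:27] AA -> TT
Concatenate: AAGCCCCCTTTTGAACGTAAATGGCTT (length 27; written aligned with the template, i.e. 3'->5').

Answer: AAGCCCCCTTTTGAACGTAAATGGCTT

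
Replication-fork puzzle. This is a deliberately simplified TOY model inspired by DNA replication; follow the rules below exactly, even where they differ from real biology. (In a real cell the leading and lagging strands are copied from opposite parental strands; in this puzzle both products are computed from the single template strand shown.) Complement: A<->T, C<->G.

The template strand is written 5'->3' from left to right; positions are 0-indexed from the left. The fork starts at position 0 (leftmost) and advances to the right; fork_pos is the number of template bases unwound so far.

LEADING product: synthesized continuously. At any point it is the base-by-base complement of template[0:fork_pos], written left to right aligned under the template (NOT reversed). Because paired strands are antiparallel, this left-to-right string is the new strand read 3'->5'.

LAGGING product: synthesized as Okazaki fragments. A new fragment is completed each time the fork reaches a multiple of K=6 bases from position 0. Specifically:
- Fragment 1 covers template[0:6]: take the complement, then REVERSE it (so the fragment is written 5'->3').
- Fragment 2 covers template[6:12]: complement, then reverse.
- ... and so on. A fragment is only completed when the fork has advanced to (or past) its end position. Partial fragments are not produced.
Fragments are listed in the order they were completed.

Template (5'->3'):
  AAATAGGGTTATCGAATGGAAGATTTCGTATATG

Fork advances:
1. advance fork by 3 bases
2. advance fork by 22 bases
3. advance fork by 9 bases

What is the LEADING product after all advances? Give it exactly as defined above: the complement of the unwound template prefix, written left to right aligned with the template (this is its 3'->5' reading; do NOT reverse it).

Step 1: advance 3 -> fork_pos = 0 + 3 = 3.
Step 2: advance 22 -> fork_pos = 3 + 22 = 25.
Step 3: advance 9 -> fork_pos = 25 + 9 = 34.
Unwound prefix: template[0:34] = AAATAGGGTTATCGAATGGAAGATTTCGTATATG
Complement it base by base (A<->T, C<->G), keeping left-to-right order:
  [0:5] AAATA -> TTTAT
  [5:10] GGGTT -> CCCAA
  [10:15] ATCGA -> TAGCT
  [15:20] ATGGA -> TACCT
  [20:25] AGATT -> TCTAA
  [25:30] TCGTA -> AGCAT
  [30:34] TATG -> ATAC
Concatenate: TTTATCCCAATAGCTTACCTTCTAAAGCATATAC (length 34; written aligned with the template, i.e. 3'->5').

Answer: TTTATCCCAATAGCTTACCTTCTAAAGCATATAC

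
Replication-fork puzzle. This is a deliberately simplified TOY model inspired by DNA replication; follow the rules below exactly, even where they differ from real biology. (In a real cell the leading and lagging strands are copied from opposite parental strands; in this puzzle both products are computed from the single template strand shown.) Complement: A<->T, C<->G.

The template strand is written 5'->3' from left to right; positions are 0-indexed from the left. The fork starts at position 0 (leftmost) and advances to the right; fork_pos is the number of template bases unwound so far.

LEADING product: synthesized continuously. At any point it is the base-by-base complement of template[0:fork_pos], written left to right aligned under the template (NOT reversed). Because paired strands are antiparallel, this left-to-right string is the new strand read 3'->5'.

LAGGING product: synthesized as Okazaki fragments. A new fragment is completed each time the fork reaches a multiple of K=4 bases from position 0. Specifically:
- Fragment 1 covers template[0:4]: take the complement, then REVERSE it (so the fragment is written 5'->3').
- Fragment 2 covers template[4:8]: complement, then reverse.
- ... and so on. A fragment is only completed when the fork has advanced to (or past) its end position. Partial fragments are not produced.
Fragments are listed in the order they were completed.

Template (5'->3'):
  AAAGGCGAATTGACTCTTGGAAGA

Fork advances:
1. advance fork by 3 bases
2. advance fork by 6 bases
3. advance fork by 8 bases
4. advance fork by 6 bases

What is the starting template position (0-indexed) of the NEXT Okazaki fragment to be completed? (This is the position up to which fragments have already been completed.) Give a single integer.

Step 1: advance 3 -> fork_pos = 0 + 3 = 3. Next multiple of 4 is 4 (not reached); still 0 fragment(s).
Step 2: advance 6 -> fork_pos = 3 + 6 = 9. Reached multiple(s) of 4: 4, 8 -> fragments 1-2 completed (2 total).
Step 3: advance 8 -> fork_pos = 9 + 8 = 17. Reached multiple(s) of 4: 12, 16 -> fragments 3-4 completed (4 total).
Step 4: advance 6 -> fork_pos = 17 + 6 = 23. Reached multiple(s) of 4: 20 -> fragment 5 completed (5 total).
5 fragment(s) completed, covering template[0:20] (5 x 4 = 20). The next fragment, fragment 6, covers template[20:24], so it starts at position 20.

Answer: 20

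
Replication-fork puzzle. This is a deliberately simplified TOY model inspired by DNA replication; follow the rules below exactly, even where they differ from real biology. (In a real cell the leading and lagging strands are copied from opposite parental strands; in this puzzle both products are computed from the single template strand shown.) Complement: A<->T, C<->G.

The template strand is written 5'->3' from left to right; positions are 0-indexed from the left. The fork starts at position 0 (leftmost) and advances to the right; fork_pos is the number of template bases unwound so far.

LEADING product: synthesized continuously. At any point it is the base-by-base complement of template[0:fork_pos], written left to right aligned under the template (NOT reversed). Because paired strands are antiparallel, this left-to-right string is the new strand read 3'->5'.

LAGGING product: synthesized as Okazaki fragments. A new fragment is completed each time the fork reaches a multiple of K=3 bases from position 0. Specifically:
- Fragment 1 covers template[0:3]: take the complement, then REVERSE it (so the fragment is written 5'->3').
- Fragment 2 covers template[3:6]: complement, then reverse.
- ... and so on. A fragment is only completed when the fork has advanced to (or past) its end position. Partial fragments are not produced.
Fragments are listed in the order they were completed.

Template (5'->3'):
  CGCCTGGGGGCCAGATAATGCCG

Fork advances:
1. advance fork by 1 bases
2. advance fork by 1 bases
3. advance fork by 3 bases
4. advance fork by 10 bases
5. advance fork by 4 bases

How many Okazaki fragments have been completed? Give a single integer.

Step 1: advance 1 -> fork_pos = 0 + 1 = 1. Next multiple of 3 is 3 (not reached); still 0 fragment(s).
Step 2: advance 1 -> fork_pos = 1 + 1 = 2. Next multiple of 3 is 3 (not reached); still 0 fragment(s).
Step 3: advance 3 -> fork_pos = 2 + 3 = 5. Reached multiple(s) of 3: 3 -> fragment 1 completed (1 total).
Step 4: advance 10 -> fork_pos = 5 + 10 = 15. Reached multiple(s) of 3: 6, 9, 12, 15 -> fragments 2-5 completed (5 total).
Step 5: advance 4 -> fork_pos = 15 + 4 = 19. Reached multiple(s) of 3: 18 -> fragment 6 completed (6 total).
Check: final fork_pos = 19; the multiples of 3 that are <= 19 are 3..18 -> 19 // 3 = 6 completed fragment(s).

Answer: 6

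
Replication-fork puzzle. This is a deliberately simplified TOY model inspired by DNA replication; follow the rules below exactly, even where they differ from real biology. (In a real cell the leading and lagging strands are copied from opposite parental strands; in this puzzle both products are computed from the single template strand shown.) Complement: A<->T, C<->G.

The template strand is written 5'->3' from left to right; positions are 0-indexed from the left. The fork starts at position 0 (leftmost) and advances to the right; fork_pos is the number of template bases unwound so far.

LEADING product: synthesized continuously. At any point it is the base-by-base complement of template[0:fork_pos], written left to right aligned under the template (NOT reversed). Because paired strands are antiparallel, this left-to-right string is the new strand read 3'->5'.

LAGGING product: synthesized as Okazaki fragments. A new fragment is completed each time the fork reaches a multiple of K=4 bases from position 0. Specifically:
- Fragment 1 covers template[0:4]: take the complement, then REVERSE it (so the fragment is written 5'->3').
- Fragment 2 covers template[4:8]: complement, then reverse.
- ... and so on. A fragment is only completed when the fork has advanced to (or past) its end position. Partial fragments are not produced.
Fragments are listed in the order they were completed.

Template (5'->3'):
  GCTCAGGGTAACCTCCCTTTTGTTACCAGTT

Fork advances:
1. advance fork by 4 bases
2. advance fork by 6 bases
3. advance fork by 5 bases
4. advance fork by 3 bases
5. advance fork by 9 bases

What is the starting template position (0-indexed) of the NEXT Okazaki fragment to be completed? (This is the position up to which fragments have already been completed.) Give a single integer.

Step 1: advance 4 -> fork_pos = 0 + 4 = 4. Reached multiple(s) of 4: 4 -> fragment 1 completed (1 total).
Step 2: advance 6 -> fork_pos = 4 + 6 = 10. Reached multiple(s) of 4: 8 -> fragment 2 completed (2 total).
Step 3: advance 5 -> fork_pos = 10 + 5 = 15. Reached multiple(s) of 4: 12 -> fragment 3 completed (3 total).
Step 4: advance 3 -> fork_pos = 15 + 3 = 18. Reached multiple(s) of 4: 16 -> fragment 4 completed (4 total).
Step 5: advance 9 -> fork_pos = 18 + 9 = 27. Reached multiple(s) of 4: 20, 24 -> fragments 5-6 completed (6 total).
6 fragment(s) completed, covering template[0:24] (6 x 4 = 24). The next fragment, fragment 7, covers template[24:28], so it starts at position 24.

Answer: 24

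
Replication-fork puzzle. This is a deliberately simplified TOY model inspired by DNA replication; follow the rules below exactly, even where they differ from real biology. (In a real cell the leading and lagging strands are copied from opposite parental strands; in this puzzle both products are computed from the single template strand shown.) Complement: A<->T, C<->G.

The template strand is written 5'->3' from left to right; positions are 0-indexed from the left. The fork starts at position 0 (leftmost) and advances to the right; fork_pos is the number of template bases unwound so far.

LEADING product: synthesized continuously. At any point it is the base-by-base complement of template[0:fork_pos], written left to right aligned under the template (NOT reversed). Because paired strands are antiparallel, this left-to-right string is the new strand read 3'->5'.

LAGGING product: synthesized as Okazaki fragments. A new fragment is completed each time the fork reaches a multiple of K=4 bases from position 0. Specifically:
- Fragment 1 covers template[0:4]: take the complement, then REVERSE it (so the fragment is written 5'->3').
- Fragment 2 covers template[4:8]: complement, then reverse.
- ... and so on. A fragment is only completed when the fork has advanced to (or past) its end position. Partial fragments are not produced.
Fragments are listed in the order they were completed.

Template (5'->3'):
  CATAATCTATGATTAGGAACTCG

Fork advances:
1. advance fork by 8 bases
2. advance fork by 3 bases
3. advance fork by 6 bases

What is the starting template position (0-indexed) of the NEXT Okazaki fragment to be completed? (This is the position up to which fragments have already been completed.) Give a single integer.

Answer: 16

Derivation:
Step 1: advance 8 -> fork_pos = 0 + 8 = 8. Reached multiple(s) of 4: 4, 8 -> fragments 1-2 completed (2 total).
Step 2: advance 3 -> fork_pos = 8 + 3 = 11. Next multiple of 4 is 12 (not reached); still 2 fragment(s).
Step 3: advance 6 -> fork_pos = 11 + 6 = 17. Reached multiple(s) of 4: 12, 16 -> fragments 3-4 completed (4 total).
4 fragment(s) completed, covering template[0:16] (4 x 4 = 16). The next fragment, fragment 5, covers template[16:20], so it starts at position 16.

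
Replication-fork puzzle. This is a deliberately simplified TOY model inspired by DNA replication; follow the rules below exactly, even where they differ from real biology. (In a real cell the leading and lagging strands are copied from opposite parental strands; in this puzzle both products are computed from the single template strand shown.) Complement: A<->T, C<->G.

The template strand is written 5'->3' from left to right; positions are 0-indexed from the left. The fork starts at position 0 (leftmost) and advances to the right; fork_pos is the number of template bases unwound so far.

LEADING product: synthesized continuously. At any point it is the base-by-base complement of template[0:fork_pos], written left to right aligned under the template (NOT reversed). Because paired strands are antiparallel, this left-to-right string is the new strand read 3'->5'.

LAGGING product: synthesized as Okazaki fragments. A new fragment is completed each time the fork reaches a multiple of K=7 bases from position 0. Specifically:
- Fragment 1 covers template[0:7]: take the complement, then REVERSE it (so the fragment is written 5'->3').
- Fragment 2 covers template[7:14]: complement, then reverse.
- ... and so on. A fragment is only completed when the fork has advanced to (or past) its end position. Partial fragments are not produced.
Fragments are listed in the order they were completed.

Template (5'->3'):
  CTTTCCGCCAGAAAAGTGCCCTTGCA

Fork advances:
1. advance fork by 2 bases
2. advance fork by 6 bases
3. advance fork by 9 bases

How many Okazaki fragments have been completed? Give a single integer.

Step 1: advance 2 -> fork_pos = 0 + 2 = 2. Next multiple of 7 is 7 (not reached); still 0 fragment(s).
Step 2: advance 6 -> fork_pos = 2 + 6 = 8. Reached multiple(s) of 7: 7 -> fragment 1 completed (1 total).
Step 3: advance 9 -> fork_pos = 8 + 9 = 17. Reached multiple(s) of 7: 14 -> fragment 2 completed (2 total).
Check: final fork_pos = 17; the multiples of 7 that are <= 17 are 7..14 -> 17 // 7 = 2 completed fragment(s).

Answer: 2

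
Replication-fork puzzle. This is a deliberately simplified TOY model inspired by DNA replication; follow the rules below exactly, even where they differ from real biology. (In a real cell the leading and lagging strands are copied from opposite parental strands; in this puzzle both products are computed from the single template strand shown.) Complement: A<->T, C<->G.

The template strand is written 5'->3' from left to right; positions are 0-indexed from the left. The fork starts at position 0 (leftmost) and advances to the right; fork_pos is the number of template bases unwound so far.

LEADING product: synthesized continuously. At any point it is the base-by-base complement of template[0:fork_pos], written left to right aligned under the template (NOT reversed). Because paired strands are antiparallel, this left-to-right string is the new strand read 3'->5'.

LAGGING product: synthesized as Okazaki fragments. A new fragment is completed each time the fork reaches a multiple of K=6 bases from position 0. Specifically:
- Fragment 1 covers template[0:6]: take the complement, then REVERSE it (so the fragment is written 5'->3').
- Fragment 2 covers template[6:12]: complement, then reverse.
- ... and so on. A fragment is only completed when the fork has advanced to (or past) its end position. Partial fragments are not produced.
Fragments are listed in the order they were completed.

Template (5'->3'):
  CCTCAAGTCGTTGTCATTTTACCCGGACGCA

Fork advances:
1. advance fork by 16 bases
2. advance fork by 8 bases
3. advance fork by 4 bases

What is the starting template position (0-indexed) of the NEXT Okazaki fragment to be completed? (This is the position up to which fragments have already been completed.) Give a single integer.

Step 1: advance 16 -> fork_pos = 0 + 16 = 16. Reached multiple(s) of 6: 6, 12 -> fragments 1-2 completed (2 total).
Step 2: advance 8 -> fork_pos = 16 + 8 = 24. Reached multiple(s) of 6: 18, 24 -> fragments 3-4 completed (4 total).
Step 3: advance 4 -> fork_pos = 24 + 4 = 28. Next multiple of 6 is 30 (not reached); still 4 fragment(s).
4 fragment(s) completed, covering template[0:24] (4 x 6 = 24). The next fragment, fragment 5, covers template[24:30], so it starts at position 24.

Answer: 24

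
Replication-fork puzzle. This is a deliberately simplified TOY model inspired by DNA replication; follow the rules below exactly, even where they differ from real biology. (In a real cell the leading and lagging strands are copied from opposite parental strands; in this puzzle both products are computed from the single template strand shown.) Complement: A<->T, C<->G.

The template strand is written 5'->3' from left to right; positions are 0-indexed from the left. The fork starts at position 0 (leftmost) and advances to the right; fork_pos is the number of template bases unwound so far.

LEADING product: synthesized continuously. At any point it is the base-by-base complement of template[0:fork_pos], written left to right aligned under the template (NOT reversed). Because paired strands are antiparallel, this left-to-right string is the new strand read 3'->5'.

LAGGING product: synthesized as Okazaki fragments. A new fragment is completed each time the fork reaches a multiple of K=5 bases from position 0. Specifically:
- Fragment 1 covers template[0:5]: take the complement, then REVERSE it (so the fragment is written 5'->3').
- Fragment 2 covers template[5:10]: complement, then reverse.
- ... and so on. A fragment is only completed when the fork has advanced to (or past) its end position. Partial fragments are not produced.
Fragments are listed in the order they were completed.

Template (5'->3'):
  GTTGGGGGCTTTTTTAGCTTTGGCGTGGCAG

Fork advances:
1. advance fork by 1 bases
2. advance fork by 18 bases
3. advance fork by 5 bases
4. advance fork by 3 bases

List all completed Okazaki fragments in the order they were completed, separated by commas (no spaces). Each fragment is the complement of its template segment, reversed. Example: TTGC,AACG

Step 1: advance 1 -> fork_pos = 0 + 1 = 1. Next multiple of 5 is 5 (not reached); still 0 fragment(s).
Step 2: advance 18 -> fork_pos = 1 + 18 = 19. Reached multiple(s) of 5: 5, 10, 15 -> fragments 1-3 completed (3 total).
Step 3: advance 5 -> fork_pos = 19 + 5 = 24. Reached multiple(s) of 5: 20 -> fragment 4 completed (4 total).
Step 4: advance 3 -> fork_pos = 24 + 3 = 27. Reached multiple(s) of 5: 25 -> fragment 5 completed (5 total).
Final fork_pos = 27, so 5 fragment(s) are complete. Build each: template segment -> complement -> reverse.
Fragment 1: template[0:5] = GTTGG -> complement CAACC -> reversed CCAAC
Fragment 2: template[5:10] = GGGCT -> complement CCCGA -> reversed AGCCC
Fragment 3: template[10:15] = TTTTT -> complement AAAAA -> reversed AAAAA
Fragment 4: template[15:20] = AGCTT -> complement TCGAA -> reversed AAGCT
Fragment 5: template[20:25] = TGGCG -> complement ACCGC -> reversed CGCCA

Answer: CCAAC,AGCCC,AAAAA,AAGCT,CGCCA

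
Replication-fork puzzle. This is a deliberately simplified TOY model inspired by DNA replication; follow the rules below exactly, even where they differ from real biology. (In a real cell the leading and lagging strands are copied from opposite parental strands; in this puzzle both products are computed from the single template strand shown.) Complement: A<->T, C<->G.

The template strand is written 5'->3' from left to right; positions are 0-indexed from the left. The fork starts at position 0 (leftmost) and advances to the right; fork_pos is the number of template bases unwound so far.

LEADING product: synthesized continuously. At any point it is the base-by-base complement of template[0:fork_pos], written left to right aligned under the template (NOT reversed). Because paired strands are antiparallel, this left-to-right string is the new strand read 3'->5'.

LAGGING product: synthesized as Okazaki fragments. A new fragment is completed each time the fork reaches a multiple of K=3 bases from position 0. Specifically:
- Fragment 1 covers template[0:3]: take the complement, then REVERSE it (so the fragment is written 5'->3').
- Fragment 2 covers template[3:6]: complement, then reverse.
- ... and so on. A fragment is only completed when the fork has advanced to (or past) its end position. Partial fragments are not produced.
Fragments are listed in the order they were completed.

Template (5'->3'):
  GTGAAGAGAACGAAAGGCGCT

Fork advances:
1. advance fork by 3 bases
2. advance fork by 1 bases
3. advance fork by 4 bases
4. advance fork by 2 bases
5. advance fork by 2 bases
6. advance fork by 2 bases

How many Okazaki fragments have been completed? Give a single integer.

Answer: 4

Derivation:
Step 1: advance 3 -> fork_pos = 0 + 3 = 3. Reached multiple(s) of 3: 3 -> fragment 1 completed (1 total).
Step 2: advance 1 -> fork_pos = 3 + 1 = 4. Next multiple of 3 is 6 (not reached); still 1 fragment(s).
Step 3: advance 4 -> fork_pos = 4 + 4 = 8. Reached multiple(s) of 3: 6 -> fragment 2 completed (2 total).
Step 4: advance 2 -> fork_pos = 8 + 2 = 10. Reached multiple(s) of 3: 9 -> fragment 3 completed (3 total).
Step 5: advance 2 -> fork_pos = 10 + 2 = 12. Reached multiple(s) of 3: 12 -> fragment 4 completed (4 total).
Step 6: advance 2 -> fork_pos = 12 + 2 = 14. Next multiple of 3 is 15 (not reached); still 4 fragment(s).
Check: final fork_pos = 14; the multiples of 3 that are <= 14 are 3..12 -> 14 // 3 = 4 completed fragment(s).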